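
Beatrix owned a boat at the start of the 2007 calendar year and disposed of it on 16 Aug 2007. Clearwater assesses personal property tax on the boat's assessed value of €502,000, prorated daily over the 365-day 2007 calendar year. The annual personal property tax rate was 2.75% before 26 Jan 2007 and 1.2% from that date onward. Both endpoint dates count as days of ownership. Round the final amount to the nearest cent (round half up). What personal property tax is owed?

1 Jan – 25 Jan 2007: 25 days at 2.75% → €502,000 × 2.75% × 25/365 = €945.5479
26 Jan – 16 Aug 2007: 203 days at 1.2% → €502,000 × 1.2% × 203/365 = €3,350.3342
Total = €4,295.8822

€4,295.88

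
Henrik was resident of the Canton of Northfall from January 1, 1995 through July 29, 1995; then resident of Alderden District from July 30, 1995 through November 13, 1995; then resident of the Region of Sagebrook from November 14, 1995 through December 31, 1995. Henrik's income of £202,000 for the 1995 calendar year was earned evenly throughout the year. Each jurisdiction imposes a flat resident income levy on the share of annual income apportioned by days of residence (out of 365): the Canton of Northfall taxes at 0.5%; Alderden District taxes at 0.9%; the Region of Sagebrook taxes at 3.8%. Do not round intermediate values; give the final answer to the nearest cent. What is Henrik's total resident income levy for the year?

£2,123.49

The Canton of Northfall, January 1 – July 29, 1995: 210 days → £202,000 × 0.5% × 210/365 = £581.0959
Alderden District, July 30 – November 13, 1995: 107 days → £202,000 × 0.9% × 107/365 = £532.9479
The Region of Sagebrook, November 14 – December 31, 1995: 48 days → £202,000 × 3.8% × 48/365 = £1,009.4466
Total = £2,123.4904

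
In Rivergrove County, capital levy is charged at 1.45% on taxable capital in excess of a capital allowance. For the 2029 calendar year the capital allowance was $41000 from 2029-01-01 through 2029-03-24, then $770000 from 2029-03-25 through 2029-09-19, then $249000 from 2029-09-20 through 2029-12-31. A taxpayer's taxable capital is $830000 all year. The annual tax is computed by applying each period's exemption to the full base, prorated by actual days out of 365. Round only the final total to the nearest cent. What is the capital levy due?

2029-01-01 to 2029-03-24: 83 days, exemption $41000 → ($830000 − $41000) × 1.45% × 83/365 = $2601.5384
2029-03-25 to 2029-09-19: 179 days, exemption $770000 → ($830000 − $770000) × 1.45% × 179/365 = $426.6575
2029-09-20 to 2029-12-31: 103 days, exemption $249000 → ($830000 − $249000) × 1.45% × 103/365 = $2377.3247
Total = $5405.5205

$5405.52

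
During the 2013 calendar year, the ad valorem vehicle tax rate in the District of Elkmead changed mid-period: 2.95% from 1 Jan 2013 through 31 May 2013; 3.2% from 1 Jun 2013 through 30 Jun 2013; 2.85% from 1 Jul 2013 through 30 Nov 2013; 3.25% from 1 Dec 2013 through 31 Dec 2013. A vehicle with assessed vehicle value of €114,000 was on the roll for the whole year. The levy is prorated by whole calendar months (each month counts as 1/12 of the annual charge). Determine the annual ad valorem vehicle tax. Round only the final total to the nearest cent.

€3,367.75

1 Jan – 31 May 2013: 5 months at 2.95% → €114,000 × 2.95% × 5/12 = €1,401.2500
1 Jun – 30 Jun 2013: 1 month at 3.2% → €114,000 × 3.2% × 1/12 = €304.0000
1 Jul – 30 Nov 2013: 5 months at 2.85% → €114,000 × 2.85% × 5/12 = €1,353.7500
1 Dec – 31 Dec 2013: 1 month at 3.25% → €114,000 × 3.25% × 1/12 = €308.7500
Total = €3,367.7500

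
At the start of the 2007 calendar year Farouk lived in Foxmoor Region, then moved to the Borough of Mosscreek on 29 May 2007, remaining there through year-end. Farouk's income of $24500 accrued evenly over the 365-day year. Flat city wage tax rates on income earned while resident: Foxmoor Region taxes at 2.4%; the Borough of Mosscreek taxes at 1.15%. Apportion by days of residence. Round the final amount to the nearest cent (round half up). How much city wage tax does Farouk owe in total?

$405.93

Foxmoor Region, 1 Jan – 28 May 2007: 148 days → $24500 × 2.4% × 148/365 = $238.4219
The Borough of Mosscreek, 29 May – 31 Dec 2007: 217 days → $24500 × 1.15% × 217/365 = $167.5062
Total = $405.9281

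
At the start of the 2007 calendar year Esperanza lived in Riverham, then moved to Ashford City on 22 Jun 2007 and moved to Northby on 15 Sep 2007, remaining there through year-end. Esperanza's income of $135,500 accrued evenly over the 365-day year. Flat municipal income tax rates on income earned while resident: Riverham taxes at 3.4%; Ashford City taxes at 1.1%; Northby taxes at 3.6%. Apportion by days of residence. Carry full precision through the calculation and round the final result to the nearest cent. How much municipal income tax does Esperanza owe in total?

Riverham, 1 Jan – 21 Jun 2007: 172 days → $135,500 × 3.4% × 172/365 = $2,170.9699
Ashford City, 22 Jun – 14 Sep 2007: 85 days → $135,500 × 1.1% × 85/365 = $347.1027
Northby, 15 Sep – 31 Dec 2007: 108 days → $135,500 × 3.6% × 108/365 = $1,443.3534
Total = $3,961.4260

$3,961.43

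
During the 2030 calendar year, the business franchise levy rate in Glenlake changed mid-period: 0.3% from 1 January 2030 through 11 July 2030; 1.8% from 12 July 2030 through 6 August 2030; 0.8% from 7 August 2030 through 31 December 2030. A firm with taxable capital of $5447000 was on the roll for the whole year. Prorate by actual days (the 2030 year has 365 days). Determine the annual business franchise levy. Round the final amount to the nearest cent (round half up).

$33129.70

1 January – 11 July 2030: 192 days at 0.3% → $5447000 × 0.3% × 192/365 = $8595.8137
12 July – 6 August 2030: 26 days at 1.8% → $5447000 × 1.8% × 26/365 = $6984.0986
7 August – 31 December 2030: 147 days at 0.8% → $5447000 × 0.8% × 147/365 = $17549.7863
Total = $33129.6986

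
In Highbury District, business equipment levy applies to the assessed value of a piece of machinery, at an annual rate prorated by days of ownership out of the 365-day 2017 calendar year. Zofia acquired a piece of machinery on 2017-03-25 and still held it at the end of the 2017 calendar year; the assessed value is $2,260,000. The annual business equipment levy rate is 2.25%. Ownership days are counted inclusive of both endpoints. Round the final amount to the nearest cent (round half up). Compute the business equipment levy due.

Days held (2017-03-25 to 2017-12-31): 282 out of 365
Tax = $2,260,000 × 2.25% × 282/365 = $39,286.8493

$39,286.85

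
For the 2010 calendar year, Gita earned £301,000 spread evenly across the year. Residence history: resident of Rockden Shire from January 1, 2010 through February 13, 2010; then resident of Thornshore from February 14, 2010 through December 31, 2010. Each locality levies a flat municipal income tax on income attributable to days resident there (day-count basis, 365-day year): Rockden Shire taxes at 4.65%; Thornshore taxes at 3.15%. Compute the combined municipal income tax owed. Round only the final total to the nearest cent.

£10,025.77

Rockden Shire, January 1 – February 13, 2010: 44 days → £301,000 × 4.65% × 44/365 = £1,687.2493
Thornshore, February 14 – December 31, 2010: 321 days → £301,000 × 3.15% × 321/365 = £8,338.5247
Total = £10,025.7740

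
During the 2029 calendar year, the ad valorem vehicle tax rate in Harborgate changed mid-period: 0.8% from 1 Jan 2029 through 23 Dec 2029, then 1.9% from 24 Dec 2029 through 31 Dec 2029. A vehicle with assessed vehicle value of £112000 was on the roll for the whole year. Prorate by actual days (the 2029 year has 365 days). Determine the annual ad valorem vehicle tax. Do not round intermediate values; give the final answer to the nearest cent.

1 Jan – 23 Dec 2029: 357 days at 0.8% → £112000 × 0.8% × 357/365 = £876.3616
24 Dec – 31 Dec 2029: 8 days at 1.9% → £112000 × 1.9% × 8/365 = £46.6411
Total = £923.0027

£923.00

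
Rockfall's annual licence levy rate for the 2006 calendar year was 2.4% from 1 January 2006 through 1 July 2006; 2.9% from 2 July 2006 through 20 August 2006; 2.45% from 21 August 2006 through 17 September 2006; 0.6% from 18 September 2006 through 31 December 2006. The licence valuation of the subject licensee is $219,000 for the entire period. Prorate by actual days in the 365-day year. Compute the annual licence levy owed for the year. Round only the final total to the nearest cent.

1 January – 1 July 2006: 182 days at 2.4% → $219,000 × 2.4% × 182/365 = $2,620.8000
2 July – 20 August 2006: 50 days at 2.9% → $219,000 × 2.9% × 50/365 = $870.0000
21 August – 17 September 2006: 28 days at 2.45% → $219,000 × 2.45% × 28/365 = $411.6000
18 September – 31 December 2006: 105 days at 0.6% → $219,000 × 0.6% × 105/365 = $378.0000
Total = $4,280.4000

$4,280.40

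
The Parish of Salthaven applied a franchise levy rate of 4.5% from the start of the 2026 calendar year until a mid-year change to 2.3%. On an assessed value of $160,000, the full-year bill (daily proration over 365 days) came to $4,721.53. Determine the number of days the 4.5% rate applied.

Let d = days at the first rate; then 365 − d days at the second rate.
$160,000 × [4.5%·d + 2.3%·(365−d)] / 365 = $4,721.53
Solving gives d = 108, so the new rate took effect on 19 Apr 2026.

108 days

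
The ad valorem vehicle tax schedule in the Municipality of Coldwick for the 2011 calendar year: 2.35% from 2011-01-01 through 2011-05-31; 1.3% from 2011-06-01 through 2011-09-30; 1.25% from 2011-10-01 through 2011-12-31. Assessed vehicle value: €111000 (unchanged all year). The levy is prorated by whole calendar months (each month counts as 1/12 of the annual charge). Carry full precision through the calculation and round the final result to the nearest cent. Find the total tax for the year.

2011-01-01 to 2011-05-31: 5 months at 2.35% → €111000 × 2.35% × 5/12 = €1086.8750
2011-06-01 to 2011-09-30: 4 months at 1.3% → €111000 × 1.3% × 4/12 = €481.0000
2011-10-01 to 2011-12-31: 3 months at 1.25% → €111000 × 1.25% × 3/12 = €346.8750
Total = €1914.7500

€1914.75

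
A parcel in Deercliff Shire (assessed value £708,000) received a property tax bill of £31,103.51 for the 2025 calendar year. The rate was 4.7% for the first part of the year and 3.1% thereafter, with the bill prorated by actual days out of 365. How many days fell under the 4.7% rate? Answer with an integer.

295 days

Let d = days at the first rate; then 365 − d days at the second rate.
£708,000 × [4.7%·d + 3.1%·(365−d)] / 365 = £31,103.51
Solving gives d = 295, so the new rate took effect on 23 October 2025.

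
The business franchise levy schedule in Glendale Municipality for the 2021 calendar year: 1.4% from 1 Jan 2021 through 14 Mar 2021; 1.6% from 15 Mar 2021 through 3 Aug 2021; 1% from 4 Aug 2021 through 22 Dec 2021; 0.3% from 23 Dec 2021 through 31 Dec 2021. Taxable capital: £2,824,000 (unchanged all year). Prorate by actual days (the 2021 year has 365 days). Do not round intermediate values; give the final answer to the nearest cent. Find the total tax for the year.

1 Jan – 14 Mar 2021: 73 days at 1.4% → £2,824,000 × 1.4% × 73/365 = £7,907.2000
15 Mar – 3 Aug 2021: 142 days at 1.6% → £2,824,000 × 1.6% × 142/365 = £17,578.4329
4 Aug – 22 Dec 2021: 141 days at 1% → £2,824,000 × 1% × 141/365 = £10,909.1507
23 Dec – 31 Dec 2021: 9 days at 0.3% → £2,824,000 × 0.3% × 9/365 = £208.8986
Total = £36,603.6822

£36,603.68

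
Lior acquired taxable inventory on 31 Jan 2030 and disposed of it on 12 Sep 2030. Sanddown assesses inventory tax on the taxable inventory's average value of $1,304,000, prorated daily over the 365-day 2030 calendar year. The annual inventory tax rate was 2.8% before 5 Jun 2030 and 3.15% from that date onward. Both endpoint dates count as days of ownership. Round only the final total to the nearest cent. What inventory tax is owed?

31 Jan – 4 Jun 2030: 125 days at 2.8% → $1,304,000 × 2.8% × 125/365 = $12,504.1096
5 Jun – 12 Sep 2030: 100 days at 3.15% → $1,304,000 × 3.15% × 100/365 = $11,253.6986
Total = $23,757.8082

$23,757.81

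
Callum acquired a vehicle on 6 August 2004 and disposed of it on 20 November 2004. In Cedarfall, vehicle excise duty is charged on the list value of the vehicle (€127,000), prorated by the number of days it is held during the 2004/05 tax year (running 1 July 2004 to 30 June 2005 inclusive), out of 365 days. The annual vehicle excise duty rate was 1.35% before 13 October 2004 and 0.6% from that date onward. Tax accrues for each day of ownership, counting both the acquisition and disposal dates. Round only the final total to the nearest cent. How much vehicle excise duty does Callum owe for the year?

6 August – 12 October 2004: 68 days at 1.35% → €127,000 × 1.35% × 68/365 = €319.4137
13 October – 20 November 2004: 39 days at 0.6% → €127,000 × 0.6% × 39/365 = €81.4192
Total = €400.8329

€400.83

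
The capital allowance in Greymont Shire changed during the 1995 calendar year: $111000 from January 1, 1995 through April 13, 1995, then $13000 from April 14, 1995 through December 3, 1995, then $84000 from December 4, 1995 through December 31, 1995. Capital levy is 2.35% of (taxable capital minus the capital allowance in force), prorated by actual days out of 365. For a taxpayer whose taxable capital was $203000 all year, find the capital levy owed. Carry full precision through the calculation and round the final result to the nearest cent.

$3687.12

January 1 – April 13, 1995: 103 days, exemption $111000 → ($203000 − $111000) × 2.35% × 103/365 = $610.0986
April 14 – December 3, 1995: 234 days, exemption $13000 → ($203000 − $13000) × 2.35% × 234/365 = $2862.4932
December 4 – December 31, 1995: 28 days, exemption $84000 → ($203000 − $84000) × 2.35% × 28/365 = $214.5260
Total = $3687.1178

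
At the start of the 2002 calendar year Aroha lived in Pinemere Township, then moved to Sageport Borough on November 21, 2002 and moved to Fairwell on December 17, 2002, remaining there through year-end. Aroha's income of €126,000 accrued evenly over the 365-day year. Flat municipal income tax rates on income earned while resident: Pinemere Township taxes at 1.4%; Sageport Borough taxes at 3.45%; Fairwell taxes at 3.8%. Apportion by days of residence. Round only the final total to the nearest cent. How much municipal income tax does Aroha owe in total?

Pinemere Township, January 1 – November 20, 2002: 324 days → €126,000 × 1.4% × 324/365 = €1,565.8521
Sageport Borough, November 21 – December 16, 2002: 26 days → €126,000 × 3.45% × 26/365 = €309.6493
Fairwell, December 17 – December 31, 2002: 15 days → €126,000 × 3.8% × 15/365 = €196.7671
Total = €2,072.2685

€2,072.27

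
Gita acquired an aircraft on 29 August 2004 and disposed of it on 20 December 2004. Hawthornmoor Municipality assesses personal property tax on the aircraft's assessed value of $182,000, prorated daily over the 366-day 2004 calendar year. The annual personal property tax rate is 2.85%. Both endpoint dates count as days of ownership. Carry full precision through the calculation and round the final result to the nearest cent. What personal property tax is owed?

Days held (29 August – 20 December 2004): 114 out of 366
Tax = $182,000 × 2.85% × 114/366 = $1,615.6230

$1,615.62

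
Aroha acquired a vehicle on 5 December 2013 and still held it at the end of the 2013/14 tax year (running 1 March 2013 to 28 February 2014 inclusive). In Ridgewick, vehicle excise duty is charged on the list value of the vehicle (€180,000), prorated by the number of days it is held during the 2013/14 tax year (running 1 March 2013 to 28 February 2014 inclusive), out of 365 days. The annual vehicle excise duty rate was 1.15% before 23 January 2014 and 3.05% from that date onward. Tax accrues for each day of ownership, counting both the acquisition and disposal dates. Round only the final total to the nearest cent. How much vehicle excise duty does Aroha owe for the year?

5 December 2013 – 22 January 2014: 49 days at 1.15% → €180,000 × 1.15% × 49/365 = €277.8904
23 January – 28 February 2014: 37 days at 3.05% → €180,000 × 3.05% × 37/365 = €556.5205
Total = €834.4110

€834.41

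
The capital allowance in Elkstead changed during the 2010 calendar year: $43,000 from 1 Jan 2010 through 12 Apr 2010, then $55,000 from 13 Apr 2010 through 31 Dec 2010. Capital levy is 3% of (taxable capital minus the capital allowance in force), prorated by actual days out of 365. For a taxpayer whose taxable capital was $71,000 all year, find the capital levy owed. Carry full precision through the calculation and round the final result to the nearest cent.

$580.60

1 Jan – 12 Apr 2010: 102 days, exemption $43,000 → ($71,000 − $43,000) × 3% × 102/365 = $234.7397
13 Apr – 31 Dec 2010: 263 days, exemption $55,000 → ($71,000 − $55,000) × 3% × 263/365 = $345.8630
Total = $580.6027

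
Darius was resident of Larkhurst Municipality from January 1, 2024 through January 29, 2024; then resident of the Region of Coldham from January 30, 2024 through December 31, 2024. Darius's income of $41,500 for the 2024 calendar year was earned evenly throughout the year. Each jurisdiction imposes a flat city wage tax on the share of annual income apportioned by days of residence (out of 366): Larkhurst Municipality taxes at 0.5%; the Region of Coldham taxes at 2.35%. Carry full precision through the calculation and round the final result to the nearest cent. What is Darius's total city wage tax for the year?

Larkhurst Municipality, January 1 – January 29, 2024: 29 days → $41,500 × 0.5% × 29/366 = $16.4413
The Region of Coldham, January 30 – December 31, 2024: 337 days → $41,500 × 2.35% × 337/366 = $897.9761
Total = $914.4173

$914.42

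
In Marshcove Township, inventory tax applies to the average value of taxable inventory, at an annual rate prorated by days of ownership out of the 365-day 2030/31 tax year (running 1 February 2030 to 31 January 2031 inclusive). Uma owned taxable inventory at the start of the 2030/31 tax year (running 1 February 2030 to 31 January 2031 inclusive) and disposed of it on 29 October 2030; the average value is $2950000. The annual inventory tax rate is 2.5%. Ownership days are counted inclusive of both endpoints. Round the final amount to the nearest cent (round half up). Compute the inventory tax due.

$54756.85

Days held (1 February – 29 October 2030): 271 out of 365
Tax = $2950000 × 2.5% × 271/365 = $54756.8493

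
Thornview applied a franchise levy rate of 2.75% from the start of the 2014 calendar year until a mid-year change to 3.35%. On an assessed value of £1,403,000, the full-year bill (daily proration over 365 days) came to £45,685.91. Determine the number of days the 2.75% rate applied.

57 days

Let d = days at the first rate; then 365 − d days at the second rate.
£1,403,000 × [2.75%·d + 3.35%·(365−d)] / 365 = £45,685.91
Solving gives d = 57, so the new rate took effect on February 27, 2014.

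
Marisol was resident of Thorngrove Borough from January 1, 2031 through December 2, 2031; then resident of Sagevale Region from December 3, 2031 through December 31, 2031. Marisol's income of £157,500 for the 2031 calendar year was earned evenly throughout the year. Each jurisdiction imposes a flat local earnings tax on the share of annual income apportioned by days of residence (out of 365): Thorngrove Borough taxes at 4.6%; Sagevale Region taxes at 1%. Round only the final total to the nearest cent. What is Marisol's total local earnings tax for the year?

£6,794.51

Thorngrove Borough, January 1 – December 2, 2031: 336 days → £157,500 × 4.6% × 336/365 = £6,669.3699
Sagevale Region, December 3 – December 31, 2031: 29 days → £157,500 × 1% × 29/365 = £125.1370
Total = £6,794.5068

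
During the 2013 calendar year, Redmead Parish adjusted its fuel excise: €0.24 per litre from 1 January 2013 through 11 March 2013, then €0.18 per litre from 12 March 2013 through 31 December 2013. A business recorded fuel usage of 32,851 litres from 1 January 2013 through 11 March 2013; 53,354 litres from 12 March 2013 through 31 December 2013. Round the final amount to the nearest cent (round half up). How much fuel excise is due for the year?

1 January – 11 March 2013: 32,851 litres at €0.24/litre → €7,884.24
12 March – 31 December 2013: 53,354 litres at €0.18/litre → €9,603.72

€17,487.96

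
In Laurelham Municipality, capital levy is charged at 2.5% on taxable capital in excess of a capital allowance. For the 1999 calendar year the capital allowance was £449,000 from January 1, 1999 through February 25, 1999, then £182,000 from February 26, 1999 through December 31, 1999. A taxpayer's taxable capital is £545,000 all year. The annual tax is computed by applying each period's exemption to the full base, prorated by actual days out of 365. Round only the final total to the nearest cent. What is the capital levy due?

January 1 – February 25, 1999: 56 days, exemption £449,000 → (£545,000 − £449,000) × 2.5% × 56/365 = £368.2192
February 26 – December 31, 1999: 309 days, exemption £182,000 → (£545,000 − £182,000) × 2.5% × 309/365 = £7,682.6712
Total = £8,050.8904

£8,050.89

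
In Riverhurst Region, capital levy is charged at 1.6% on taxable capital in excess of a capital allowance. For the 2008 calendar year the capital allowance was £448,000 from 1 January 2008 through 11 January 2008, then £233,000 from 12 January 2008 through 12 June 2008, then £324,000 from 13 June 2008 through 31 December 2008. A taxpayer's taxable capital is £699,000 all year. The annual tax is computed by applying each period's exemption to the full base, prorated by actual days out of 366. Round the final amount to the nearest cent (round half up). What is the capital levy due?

1 January – 11 January 2008: 11 days, exemption £448,000 → (£699,000 − £448,000) × 1.6% × 11/366 = £120.6995
12 January – 12 June 2008: 153 days, exemption £233,000 → (£699,000 − £233,000) × 1.6% × 153/366 = £3,116.8525
13 June – 31 December 2008: 202 days, exemption £324,000 → (£699,000 − £324,000) × 1.6% × 202/366 = £3,311.4754
Total = £6,549.0273

£6,549.03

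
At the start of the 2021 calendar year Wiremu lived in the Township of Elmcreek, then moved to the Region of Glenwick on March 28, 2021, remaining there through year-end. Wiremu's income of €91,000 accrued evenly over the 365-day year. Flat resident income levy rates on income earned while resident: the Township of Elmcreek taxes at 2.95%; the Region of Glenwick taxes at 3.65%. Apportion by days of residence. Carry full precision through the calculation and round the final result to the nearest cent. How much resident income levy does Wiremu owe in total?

The Township of Elmcreek, January 1 – March 27, 2021: 86 days → €91,000 × 2.95% × 86/365 = €632.5123
The Region of Glenwick, March 28 – December 31, 2021: 279 days → €91,000 × 3.65% × 279/365 = €2,538.9000
Total = €3,171.4123

€3,171.41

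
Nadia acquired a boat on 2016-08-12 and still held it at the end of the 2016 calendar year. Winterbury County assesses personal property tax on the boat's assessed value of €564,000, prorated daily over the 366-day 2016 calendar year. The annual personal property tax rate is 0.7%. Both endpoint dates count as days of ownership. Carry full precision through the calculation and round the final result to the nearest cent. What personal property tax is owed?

€1,531.74

Days held (2016-08-12 to 2016-12-31): 142 out of 366
Tax = €564,000 × 0.7% × 142/366 = €1,531.7377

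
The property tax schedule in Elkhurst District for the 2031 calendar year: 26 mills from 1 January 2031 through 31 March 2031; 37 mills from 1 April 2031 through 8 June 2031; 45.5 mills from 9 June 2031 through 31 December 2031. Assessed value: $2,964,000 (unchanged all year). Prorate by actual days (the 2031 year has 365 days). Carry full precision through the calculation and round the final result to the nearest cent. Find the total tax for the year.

$115,847.74

1 January – 31 March 2031: 90 days at 26 mills → $2,964,000 × 2.6% × 90/365 = $19,002.0822
1 April – 8 June 2031: 69 days at 37 mills → $2,964,000 × 3.7% × 69/365 = $20,731.7589
9 June – 31 December 2031: 206 days at 45.5 mills → $2,964,000 × 4.55% × 206/365 = $76,113.8959
Total = $115,847.7370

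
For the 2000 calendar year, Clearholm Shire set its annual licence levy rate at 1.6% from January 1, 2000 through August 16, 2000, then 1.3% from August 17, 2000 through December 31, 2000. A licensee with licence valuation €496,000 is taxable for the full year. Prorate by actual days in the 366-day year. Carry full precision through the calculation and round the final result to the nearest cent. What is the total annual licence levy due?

€7,379.02

January 1 – August 16, 2000: 229 days at 1.6% → €496,000 × 1.6% × 229/366 = €4,965.4208
August 17 – December 31, 2000: 137 days at 1.3% → €496,000 × 1.3% × 137/366 = €2,413.5956
Total = €7,379.0164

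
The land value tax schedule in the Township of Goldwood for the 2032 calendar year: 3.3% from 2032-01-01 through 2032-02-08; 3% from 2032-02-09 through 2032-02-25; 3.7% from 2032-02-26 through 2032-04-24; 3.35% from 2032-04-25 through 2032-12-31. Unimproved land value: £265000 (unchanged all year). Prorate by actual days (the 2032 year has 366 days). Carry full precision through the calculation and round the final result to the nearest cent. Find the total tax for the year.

2032-01-01 to 2032-02-08: 39 days at 3.3% → £265000 × 3.3% × 39/366 = £931.8443
2032-02-09 to 2032-02-25: 17 days at 3% → £265000 × 3% × 17/366 = £369.2623
2032-02-26 to 2032-04-24: 59 days at 3.7% → £265000 × 3.7% × 59/366 = £1580.5874
2032-04-25 to 2032-12-31: 251 days at 3.35% → £265000 × 3.35% × 251/366 = £6088.1216
Total = £8969.8156

£8969.82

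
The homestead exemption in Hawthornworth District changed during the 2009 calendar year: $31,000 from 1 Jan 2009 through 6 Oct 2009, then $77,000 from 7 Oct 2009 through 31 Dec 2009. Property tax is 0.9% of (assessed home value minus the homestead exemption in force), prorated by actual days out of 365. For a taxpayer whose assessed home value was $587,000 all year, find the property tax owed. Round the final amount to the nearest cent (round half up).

$4,906.45

1 Jan – 6 Oct 2009: 279 days, exemption $31,000 → ($587,000 − $31,000) × 0.9% × 279/365 = $3,824.9753
7 Oct – 31 Dec 2009: 86 days, exemption $77,000 → ($587,000 − $77,000) × 0.9% × 86/365 = $1,081.4795
Total = $4,906.4548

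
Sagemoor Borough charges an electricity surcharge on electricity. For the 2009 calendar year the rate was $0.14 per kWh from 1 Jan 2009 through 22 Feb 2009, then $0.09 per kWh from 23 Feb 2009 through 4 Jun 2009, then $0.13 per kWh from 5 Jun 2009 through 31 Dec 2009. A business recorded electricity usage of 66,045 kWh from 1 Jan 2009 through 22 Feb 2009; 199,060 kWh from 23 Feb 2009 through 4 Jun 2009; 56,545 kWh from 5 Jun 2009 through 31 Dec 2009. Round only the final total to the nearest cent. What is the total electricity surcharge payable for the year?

1 Jan – 22 Feb 2009: 66,045 kWh at $0.14/kWh → $9,246.30
23 Feb – 4 Jun 2009: 199,060 kWh at $0.09/kWh → $17,915.40
5 Jun – 31 Dec 2009: 56,545 kWh at $0.13/kWh → $7,350.85

$34,512.55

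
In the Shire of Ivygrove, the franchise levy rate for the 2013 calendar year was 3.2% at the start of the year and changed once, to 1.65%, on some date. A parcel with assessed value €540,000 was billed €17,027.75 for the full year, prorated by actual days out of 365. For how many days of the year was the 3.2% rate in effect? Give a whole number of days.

Let d = days at the first rate; then 365 − d days at the second rate.
€540,000 × [3.2%·d + 1.65%·(365−d)] / 365 = €17,027.75
Solving gives d = 354, so the new rate took effect on 21 December 2013.

354 days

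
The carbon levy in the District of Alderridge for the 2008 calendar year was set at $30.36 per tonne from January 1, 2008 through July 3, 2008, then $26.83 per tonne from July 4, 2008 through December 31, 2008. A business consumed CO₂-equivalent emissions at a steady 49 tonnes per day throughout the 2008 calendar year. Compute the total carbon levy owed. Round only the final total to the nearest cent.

$513168.67

January 1 – July 3, 2008: 185 days × 49 tonnes/day = 9,065 tonnes at $30.36/tonne → $275213.40
July 4 – December 31, 2008: 181 days × 49 tonnes/day = 8,869 tonnes at $26.83/tonne → $237955.27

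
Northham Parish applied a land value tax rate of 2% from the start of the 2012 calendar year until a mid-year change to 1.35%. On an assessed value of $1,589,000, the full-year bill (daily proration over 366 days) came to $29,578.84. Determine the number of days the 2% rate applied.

288 days

Let d = days at the first rate; then 366 − d days at the second rate.
$1,589,000 × [2%·d + 1.35%·(366−d)] / 366 = $29,578.84
Solving gives d = 288, so the new rate took effect on 15 October 2012.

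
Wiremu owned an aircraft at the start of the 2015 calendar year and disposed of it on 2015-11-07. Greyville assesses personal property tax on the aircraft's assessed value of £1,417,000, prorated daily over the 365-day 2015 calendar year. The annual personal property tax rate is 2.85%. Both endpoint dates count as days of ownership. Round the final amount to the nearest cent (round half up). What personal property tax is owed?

Days held (2015-01-01 to 2015-11-07): 311 out of 365
Tax = £1,417,000 × 2.85% × 311/365 = £34,409.8068

£34,409.81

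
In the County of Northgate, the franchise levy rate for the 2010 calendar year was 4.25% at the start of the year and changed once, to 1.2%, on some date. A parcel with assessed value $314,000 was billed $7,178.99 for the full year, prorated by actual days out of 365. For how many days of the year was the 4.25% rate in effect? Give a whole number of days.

Let d = days at the first rate; then 365 − d days at the second rate.
$314,000 × [4.25%·d + 1.2%·(365−d)] / 365 = $7,178.99
Solving gives d = 130, so the new rate took effect on 11 May 2010.

130 days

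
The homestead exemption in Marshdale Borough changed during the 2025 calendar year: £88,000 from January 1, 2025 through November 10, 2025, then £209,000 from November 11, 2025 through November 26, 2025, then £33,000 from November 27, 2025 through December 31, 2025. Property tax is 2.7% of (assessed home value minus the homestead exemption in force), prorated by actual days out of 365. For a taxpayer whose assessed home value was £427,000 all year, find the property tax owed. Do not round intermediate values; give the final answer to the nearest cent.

£9,152.19

January 1 – November 10, 2025: 314 days, exemption £88,000 → (£427,000 − £88,000) × 2.7% × 314/365 = £7,874.0877
November 11 – November 26, 2025: 16 days, exemption £209,000 → (£427,000 − £209,000) × 2.7% × 16/365 = £258.0164
November 27 – December 31, 2025: 35 days, exemption £33,000 → (£427,000 − £33,000) × 2.7% × 35/365 = £1,020.0822
Total = £9,152.1863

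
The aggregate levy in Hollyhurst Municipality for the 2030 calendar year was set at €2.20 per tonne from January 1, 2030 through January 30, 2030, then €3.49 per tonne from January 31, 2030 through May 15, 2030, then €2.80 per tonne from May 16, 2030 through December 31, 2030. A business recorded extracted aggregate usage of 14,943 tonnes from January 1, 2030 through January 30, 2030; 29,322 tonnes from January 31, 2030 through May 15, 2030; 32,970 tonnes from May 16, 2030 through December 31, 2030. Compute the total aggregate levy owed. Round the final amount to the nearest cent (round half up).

€227,524.38

January 1 – January 30, 2030: 14,943 tonnes at €2.20/tonne → €32,874.60
January 31 – May 15, 2030: 29,322 tonnes at €3.49/tonne → €102,333.78
May 16 – December 31, 2030: 32,970 tonnes at €2.80/tonne → €92,316.00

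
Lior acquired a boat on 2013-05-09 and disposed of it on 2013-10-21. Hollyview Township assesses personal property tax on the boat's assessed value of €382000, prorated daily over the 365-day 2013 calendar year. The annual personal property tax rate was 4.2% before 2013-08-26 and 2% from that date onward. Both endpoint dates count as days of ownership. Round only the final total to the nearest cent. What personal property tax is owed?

2013-05-09 to 2013-08-25: 109 days at 4.2% → €382000 × 4.2% × 109/365 = €4791.2219
2013-08-26 to 2013-10-21: 57 days at 2% → €382000 × 2% × 57/365 = €1193.0959
Total = €5984.3178

€5984.32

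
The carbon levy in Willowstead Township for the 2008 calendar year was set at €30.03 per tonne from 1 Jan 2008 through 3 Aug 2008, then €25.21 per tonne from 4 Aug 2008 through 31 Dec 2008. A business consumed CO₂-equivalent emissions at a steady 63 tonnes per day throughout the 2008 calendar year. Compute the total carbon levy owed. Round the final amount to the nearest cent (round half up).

1 Jan – 3 Aug 2008: 216 days × 63 tonnes/day = 13,608 tonnes at €30.03/tonne → €408648.24
4 Aug – 31 Dec 2008: 150 days × 63 tonnes/day = 9,450 tonnes at €25.21/tonne → €238234.50

€646882.74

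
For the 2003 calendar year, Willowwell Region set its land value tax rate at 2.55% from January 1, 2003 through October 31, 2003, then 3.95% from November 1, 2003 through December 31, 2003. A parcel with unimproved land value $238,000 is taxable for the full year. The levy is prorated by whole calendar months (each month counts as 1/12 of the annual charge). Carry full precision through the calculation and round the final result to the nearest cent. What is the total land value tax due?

$6,624.33

January 1 – October 31, 2003: 10 months at 2.55% → $238,000 × 2.55% × 10/12 = $5,057.5000
November 1 – December 31, 2003: 2 months at 3.95% → $238,000 × 3.95% × 2/12 = $1,566.8333
Total = $6,624.3333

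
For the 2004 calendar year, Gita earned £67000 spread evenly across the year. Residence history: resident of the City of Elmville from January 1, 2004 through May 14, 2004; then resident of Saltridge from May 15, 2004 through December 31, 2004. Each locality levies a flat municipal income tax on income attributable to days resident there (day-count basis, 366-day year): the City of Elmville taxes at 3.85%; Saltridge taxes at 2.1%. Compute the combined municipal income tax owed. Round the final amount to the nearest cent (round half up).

£1839.48

The City of Elmville, January 1 – May 14, 2004: 135 days → £67000 × 3.85% × 135/366 = £951.4549
Saltridge, May 15 – December 31, 2004: 231 days → £67000 × 2.1% × 231/366 = £888.0246
Total = £1839.4795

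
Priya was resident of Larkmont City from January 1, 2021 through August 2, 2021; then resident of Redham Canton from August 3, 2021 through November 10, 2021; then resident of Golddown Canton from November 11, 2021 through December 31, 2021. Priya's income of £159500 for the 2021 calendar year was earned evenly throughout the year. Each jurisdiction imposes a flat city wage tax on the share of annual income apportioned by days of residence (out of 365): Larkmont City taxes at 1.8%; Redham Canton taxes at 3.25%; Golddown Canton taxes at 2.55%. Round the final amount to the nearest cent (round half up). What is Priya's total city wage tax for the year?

£3671.78

Larkmont City, January 1 – August 2, 2021: 214 days → £159500 × 1.8% × 214/365 = £1683.2712
Redham Canton, August 3 – November 10, 2021: 100 days → £159500 × 3.25% × 100/365 = £1420.2055
Golddown Canton, November 11 – December 31, 2021: 51 days → £159500 × 2.55% × 51/365 = £568.3007
Total = £3671.7774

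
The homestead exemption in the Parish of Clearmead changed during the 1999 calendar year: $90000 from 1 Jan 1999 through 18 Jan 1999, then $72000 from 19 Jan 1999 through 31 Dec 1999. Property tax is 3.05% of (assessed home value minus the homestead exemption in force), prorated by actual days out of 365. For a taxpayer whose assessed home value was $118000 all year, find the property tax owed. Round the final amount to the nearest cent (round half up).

1 Jan – 18 Jan 1999: 18 days, exemption $90000 → ($118000 − $90000) × 3.05% × 18/365 = $42.1151
19 Jan – 31 Dec 1999: 347 days, exemption $72000 → ($118000 − $72000) × 3.05% × 347/365 = $1333.8110
Total = $1375.9260

$1375.93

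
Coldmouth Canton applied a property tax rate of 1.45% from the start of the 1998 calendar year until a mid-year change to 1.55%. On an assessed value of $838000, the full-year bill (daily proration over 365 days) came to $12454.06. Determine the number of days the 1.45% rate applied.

233 days

Let d = days at the first rate; then 365 − d days at the second rate.
$838000 × [1.45%·d + 1.55%·(365−d)] / 365 = $12454.06
Solving gives d = 233, so the new rate took effect on August 22, 1998.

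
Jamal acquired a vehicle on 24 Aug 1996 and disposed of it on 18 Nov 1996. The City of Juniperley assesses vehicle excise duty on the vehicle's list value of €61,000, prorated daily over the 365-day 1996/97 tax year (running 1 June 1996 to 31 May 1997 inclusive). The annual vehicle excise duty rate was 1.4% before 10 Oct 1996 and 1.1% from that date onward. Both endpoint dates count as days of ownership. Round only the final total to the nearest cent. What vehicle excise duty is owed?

24 Aug – 9 Oct 1996: 47 days at 1.4% → €61,000 × 1.4% × 47/365 = €109.9671
10 Oct – 18 Nov 1996: 40 days at 1.1% → €61,000 × 1.1% × 40/365 = €73.5342
Total = €183.5014

€183.50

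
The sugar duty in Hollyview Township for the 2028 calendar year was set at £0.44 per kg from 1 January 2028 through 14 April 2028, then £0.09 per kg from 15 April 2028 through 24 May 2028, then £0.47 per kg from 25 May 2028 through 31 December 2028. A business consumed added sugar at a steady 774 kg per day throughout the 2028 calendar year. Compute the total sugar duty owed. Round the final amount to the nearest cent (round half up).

£118,940.58

1 January – 14 April 2028: 105 days × 774 kg/day = 81,270 kg at £0.44/kg → £35,758.80
15 April – 24 May 2028: 40 days × 774 kg/day = 30,960 kg at £0.09/kg → £2,786.40
25 May – 31 December 2028: 221 days × 774 kg/day = 171,054 kg at £0.47/kg → £80,395.38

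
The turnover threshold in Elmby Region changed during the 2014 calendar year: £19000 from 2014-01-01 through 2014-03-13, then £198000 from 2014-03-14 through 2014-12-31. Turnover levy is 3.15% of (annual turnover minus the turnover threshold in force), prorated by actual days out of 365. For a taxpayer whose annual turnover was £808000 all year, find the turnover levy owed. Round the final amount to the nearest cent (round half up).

2014-01-01 to 2014-03-13: 72 days, exemption £19000 → (£808000 − £19000) × 3.15% × 72/365 = £4902.6082
2014-03-14 to 2014-12-31: 293 days, exemption £198000 → (£808000 − £198000) × 3.15% × 293/365 = £15424.6438
Total = £20327.2521

£20327.25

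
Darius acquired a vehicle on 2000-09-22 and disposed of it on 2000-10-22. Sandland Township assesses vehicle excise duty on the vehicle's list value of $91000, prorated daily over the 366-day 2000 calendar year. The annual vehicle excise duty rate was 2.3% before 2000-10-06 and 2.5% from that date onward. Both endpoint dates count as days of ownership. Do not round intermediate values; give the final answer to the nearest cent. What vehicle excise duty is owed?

$185.73

2000-09-22 to 2000-10-05: 14 days at 2.3% → $91000 × 2.3% × 14/366 = $80.0601
2000-10-06 to 2000-10-22: 17 days at 2.5% → $91000 × 2.5% × 17/366 = $105.6694
Total = $185.7295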